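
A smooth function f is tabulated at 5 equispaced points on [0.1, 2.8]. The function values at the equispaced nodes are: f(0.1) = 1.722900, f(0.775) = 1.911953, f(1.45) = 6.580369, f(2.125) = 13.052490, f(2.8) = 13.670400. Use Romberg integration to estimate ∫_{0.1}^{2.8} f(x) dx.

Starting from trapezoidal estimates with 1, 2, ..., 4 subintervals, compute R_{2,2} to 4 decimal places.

19.9674

R_{0,0} (trapezoid, 1 panel, h=2.7000): 20.780955
R_{1,0} (trapezoid, 2 panels, h=1.3500): 19.273976
R_{2,0} (trapezoid, 4 panels, h=0.6750): 19.737987
R_{1,1} = 19.273976 + (19.273976 − 20.780955)/3 = 18.771650
R_{2,1} = 19.737987 + (19.737987 − 19.273976)/3 = 19.892657
R_{2,2} = 19.892657 + (19.892657 − 18.771650)/15 = 19.967391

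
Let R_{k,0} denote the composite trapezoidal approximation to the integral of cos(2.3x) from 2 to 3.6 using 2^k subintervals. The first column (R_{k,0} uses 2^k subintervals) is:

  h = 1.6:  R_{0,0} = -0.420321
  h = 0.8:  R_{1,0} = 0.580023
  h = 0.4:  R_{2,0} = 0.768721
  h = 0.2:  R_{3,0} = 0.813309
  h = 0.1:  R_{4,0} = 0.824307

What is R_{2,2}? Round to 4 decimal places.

R_{1,1} = 0.580023 + (0.580023 − (-0.420321))/3 = 0.913471
R_{2,1} = 0.768721 + (0.768721 − 0.580023)/3 = 0.831620
R_{2,2} = 0.831620 + (0.831620 − 0.913471)/15 = 0.826163

0.8262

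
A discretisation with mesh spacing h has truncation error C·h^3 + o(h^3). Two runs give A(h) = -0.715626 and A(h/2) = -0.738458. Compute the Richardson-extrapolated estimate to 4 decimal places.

The leading error scales as h^3; refining by a factor of 2 reduces it by 2^3 = 8.
Extrapolated value = (8·A(h/2) − A(h)) / (8 − 1)
= (8·(-0.738458) − (-0.715626)) / 7
= -5.192038 / 7 = -0.741720

-0.7417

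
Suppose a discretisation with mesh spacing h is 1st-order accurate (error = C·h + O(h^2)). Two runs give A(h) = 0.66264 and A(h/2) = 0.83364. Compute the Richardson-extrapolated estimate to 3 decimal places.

The leading error scales as h; refining by a factor of 2 reduces it by 2^1 = 2.
Extrapolated value = (2·A(h/2) − A(h)) / (2 − 1)
= (2·0.83364 − 0.66264) / 1
= 1.00464 / 1 = 1.00464

1.005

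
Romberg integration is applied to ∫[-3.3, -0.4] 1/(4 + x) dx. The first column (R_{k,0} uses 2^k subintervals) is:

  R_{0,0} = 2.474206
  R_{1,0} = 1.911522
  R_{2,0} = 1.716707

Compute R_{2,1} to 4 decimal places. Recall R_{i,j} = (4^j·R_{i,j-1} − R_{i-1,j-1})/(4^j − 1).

1.6518

R_{2,1} = (4·1.716707 − 1.911522) / 3 = 1.651769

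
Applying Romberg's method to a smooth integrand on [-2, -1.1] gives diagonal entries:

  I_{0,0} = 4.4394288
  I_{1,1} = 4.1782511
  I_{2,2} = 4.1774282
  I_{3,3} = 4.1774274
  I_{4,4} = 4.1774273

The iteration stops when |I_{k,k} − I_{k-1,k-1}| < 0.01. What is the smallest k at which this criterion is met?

|I_{1,1} − I_{0,0}| = 0.2611777 ≥ 0.01
|I_{2,2} − I_{1,1}| = 0.0008229 < 0.01

k = 2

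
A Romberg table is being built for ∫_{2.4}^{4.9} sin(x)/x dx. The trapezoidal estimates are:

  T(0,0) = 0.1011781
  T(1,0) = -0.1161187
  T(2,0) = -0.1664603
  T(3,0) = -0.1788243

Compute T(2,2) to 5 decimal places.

-0.18289

T(1,1) = (4·(-0.1161187) − 0.1011781) / 3 = -0.1885510
T(2,1) = (4·(-0.1664603) − (-0.1161187)) / 3 = -0.1832408
T(2,2) = (16·(-0.1832408) − (-0.1885510)) / 15 = -0.1828868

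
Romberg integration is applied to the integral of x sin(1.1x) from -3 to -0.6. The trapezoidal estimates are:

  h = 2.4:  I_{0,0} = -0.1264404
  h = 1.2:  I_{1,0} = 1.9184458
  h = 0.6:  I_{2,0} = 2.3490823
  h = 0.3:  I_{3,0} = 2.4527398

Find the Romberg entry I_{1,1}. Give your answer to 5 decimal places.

2.60007

Richardson extrapolation on the trapezoidal column (denominator 4−1=3):
I_{1,1} = (4·1.9184458 − (-0.1264404)) / 3 = 2.6000745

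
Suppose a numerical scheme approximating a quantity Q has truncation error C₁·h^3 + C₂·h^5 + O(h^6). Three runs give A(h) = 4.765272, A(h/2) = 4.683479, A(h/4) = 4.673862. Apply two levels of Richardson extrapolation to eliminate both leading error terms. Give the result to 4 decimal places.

First eliminate the h^3 term (factor 2^3 = 8):
  B₁ = (8·4.683479 − 4.765272)/7 = 4.671794
  B₂ = (8·4.673862 − 4.683479)/7 = 4.672488
Then eliminate the h^5 term (factor 2^5 = 32):
  (32·4.672488 − 4.671794)/31 = 4.672510

4.6725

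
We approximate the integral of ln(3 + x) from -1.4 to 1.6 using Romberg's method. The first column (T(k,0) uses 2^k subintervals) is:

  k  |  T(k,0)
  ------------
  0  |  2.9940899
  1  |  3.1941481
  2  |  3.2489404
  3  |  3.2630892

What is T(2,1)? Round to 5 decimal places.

Richardson extrapolation on the trapezoidal column (denominator 4−1=3):
T(2,1) = (4·3.2489404 − 3.1941481) / 3 = 3.2672045
(Column j=1 coincides with Simpson's rule on the same nodes.)

3.26720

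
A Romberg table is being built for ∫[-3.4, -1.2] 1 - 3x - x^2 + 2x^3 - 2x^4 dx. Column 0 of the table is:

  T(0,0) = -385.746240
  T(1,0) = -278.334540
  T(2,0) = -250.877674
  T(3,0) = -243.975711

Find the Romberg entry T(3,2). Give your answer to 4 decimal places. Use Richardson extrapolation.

T(2,1) = (4·(-250.877674) − (-278.334540)) / 3 = -241.725385
T(3,1) = -243.975711 + (-243.975711 − (-250.877674))/3 = -241.675057
T(3,2) = -241.675057 + (-241.675057 − (-241.725385))/15 = -241.671702
(Column j=1 coincides with Simpson's rule on the same nodes.)

-241.6717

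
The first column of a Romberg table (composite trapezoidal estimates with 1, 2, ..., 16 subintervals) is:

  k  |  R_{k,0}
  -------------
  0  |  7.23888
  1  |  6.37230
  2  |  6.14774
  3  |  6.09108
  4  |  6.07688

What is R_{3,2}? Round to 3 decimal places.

6.072

R_{2,1} = (4·6.14774 − 6.37230) / 3 = 6.07289
R_{3,1} = 6.09108 + (6.09108 − 6.14774)/3 = 6.07219
R_{3,2} = (16·6.07219 − 6.07289) / 15 = 6.07214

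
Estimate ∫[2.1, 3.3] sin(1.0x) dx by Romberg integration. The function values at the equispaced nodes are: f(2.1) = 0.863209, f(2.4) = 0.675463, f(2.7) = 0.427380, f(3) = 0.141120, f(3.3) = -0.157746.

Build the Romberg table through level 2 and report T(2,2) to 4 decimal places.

0.4826

T(0,0) (trapezoid, 1 panel, h=1.2000): 0.423278
T(1,0) (trapezoid, 2 panels, h=0.6000): 0.468067
T(2,0) (trapezoid, 4 panels, h=0.3000): 0.479008
T(1,1) = 0.468067 + (0.468067 − 0.423278)/3 = 0.482997
T(2,1) = 0.479008 + (0.479008 − 0.468067)/3 = 0.482655
T(2,2) = 0.482655 + (0.482655 − 0.482997)/15 = 0.482632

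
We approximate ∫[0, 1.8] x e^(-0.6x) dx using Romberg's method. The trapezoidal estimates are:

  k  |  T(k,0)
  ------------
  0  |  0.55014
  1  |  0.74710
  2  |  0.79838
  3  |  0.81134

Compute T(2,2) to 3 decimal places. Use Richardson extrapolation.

0.816

Richardson extrapolation on the trapezoidal column (denominator 4−1=3):
T(1,1) = (4·0.74710 − 0.55014) / 3 = 0.81275
T(2,1) = 0.79838 + (0.79838 − 0.74710)/3 = 0.81547
T(2,2) = 0.81547 + (0.81547 − 0.81275)/15 = 0.81565
(Column j=1 coincides with Simpson's rule on the same nodes.)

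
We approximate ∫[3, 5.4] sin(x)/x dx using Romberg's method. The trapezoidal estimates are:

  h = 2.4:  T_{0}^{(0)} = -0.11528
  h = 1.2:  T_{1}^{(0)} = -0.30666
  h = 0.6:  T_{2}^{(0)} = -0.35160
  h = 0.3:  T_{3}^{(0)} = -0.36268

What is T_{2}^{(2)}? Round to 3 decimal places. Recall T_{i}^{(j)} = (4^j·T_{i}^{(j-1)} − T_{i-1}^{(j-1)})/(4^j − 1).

Richardson extrapolation on the trapezoidal column (denominator 4−1=3):
T_{1}^{(1)} = -0.30666 + (-0.30666 − (-0.11528))/3 = -0.37045
T_{2}^{(1)} = -0.35160 + (-0.35160 − (-0.30666))/3 = -0.36658
T_{2}^{(2)} = (16·(-0.36658) − (-0.37045)) / 15 = -0.36632

-0.366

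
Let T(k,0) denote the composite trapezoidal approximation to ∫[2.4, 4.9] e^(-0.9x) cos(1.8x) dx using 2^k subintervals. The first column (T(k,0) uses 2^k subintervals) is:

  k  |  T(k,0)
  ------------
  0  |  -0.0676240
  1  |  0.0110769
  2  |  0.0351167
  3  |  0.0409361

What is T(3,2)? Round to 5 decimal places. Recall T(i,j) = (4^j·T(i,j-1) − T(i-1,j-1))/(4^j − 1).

T(2,1) = 0.0351167 + (0.0351167 − 0.0110769)/3 = 0.0431300
T(3,1) = (4·0.0409361 − 0.0351167) / 3 = 0.0428759
T(3,2) = (16·0.0428759 − 0.0431300) / 15 = 0.0428590

0.04286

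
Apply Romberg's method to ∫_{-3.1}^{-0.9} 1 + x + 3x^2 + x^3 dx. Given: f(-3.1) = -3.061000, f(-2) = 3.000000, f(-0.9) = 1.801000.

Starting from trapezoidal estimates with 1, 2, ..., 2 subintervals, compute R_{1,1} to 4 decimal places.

3.9380

R_{0,0} (trapezoid, 1 panel, h=2.2000): -1.386000
R_{1,0} (trapezoid, 2 panels, h=1.1000): 2.607000
R_{1,1} = 2.607000 + (2.607000 − (-1.386000))/3 = 3.938000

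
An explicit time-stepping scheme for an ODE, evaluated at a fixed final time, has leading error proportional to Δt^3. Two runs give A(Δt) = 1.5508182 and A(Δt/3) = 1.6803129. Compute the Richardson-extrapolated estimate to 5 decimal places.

Extrapolated value = (27·A(Δt/3) − A(Δt)) / (27 − 1)
= (27·1.6803129 − 1.5508182) / 26
= 43.8176301 / 26 = 1.6852935

1.68529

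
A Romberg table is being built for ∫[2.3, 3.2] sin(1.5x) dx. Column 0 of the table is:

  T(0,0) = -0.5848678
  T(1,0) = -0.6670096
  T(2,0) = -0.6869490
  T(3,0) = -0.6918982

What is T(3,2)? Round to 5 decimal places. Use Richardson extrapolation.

Richardson extrapolation on the trapezoidal column (denominator 4−1=3):
T(2,1) = (4·(-0.6869490) − (-0.6670096)) / 3 = -0.6935955
T(3,1) = (4·(-0.6918982) − (-0.6869490)) / 3 = -0.6935479
T(3,2) = (16·(-0.6935479) − (-0.6935955)) / 15 = -0.6935447
(Column j=1 coincides with Simpson's rule on the same nodes.)

-0.69354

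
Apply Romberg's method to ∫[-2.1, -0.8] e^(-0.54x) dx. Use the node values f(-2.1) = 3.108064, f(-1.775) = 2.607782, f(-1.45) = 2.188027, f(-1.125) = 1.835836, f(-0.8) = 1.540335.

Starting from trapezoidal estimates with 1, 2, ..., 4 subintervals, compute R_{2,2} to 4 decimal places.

2.9032

R_{0,0} (trapezoid, 1 panel, h=1.3000): 3.021459
R_{1,0} (trapezoid, 2 panels, h=0.6500): 2.932947
R_{2,0} (trapezoid, 4 panels, h=0.3250): 2.910649
R_{1,1} = 2.932947 + (2.932947 − 3.021459)/3 = 2.903443
R_{2,1} = 2.910649 + (2.910649 − 2.932947)/3 = 2.903216
R_{2,2} = 2.903216 + (2.903216 − 2.903443)/15 = 2.903201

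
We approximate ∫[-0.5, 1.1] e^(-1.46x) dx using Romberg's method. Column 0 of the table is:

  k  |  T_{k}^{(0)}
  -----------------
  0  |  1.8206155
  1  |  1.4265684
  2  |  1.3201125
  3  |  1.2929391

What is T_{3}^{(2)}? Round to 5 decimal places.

1.28383

Richardson extrapolation on the trapezoidal column (denominator 4−1=3):
T_{2}^{(1)} = 1.3201125 + (1.3201125 − 1.4265684)/3 = 1.2846272
T_{3}^{(1)} = 1.2929391 + (1.2929391 − 1.3201125)/3 = 1.2838813
T_{3}^{(2)} = 1.2838813 + (1.2838813 − 1.2846272)/15 = 1.2838316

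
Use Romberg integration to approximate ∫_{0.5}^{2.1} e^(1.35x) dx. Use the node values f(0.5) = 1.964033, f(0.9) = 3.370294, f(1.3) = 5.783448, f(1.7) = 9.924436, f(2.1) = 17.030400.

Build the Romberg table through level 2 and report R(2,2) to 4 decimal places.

11.1608

R(0,0) (trapezoid, 1 panel, h=1.6000): 15.195546
R(1,0) (trapezoid, 2 panels, h=0.8000): 12.224532
R(2,0) (trapezoid, 4 panels, h=0.4000): 11.430158
R(1,1) = 12.224532 + (12.224532 − 15.195546)/3 = 11.234194
R(2,1) = 11.430158 + (11.430158 − 12.224532)/3 = 11.165367
R(2,2) = 11.165367 + (11.165367 − 11.234194)/15 = 11.160779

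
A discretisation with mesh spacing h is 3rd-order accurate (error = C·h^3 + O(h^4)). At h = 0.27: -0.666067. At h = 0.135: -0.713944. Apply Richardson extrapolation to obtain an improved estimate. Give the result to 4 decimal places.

The leading error scales as h^3; refining by a factor of 2 reduces it by 2^3 = 8.
Extrapolated value = (8·A(h/2) − A(h)) / (8 − 1)
= (8·(-0.713944) − (-0.666067)) / 7
= -5.045485 / 7 = -0.720784

-0.7208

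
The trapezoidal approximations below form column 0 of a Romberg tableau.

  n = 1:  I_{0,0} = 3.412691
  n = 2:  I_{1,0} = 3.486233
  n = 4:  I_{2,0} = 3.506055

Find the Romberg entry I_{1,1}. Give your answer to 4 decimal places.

3.5107

I_{1,1} = (4·3.486233 − 3.412691) / 3 = 3.510747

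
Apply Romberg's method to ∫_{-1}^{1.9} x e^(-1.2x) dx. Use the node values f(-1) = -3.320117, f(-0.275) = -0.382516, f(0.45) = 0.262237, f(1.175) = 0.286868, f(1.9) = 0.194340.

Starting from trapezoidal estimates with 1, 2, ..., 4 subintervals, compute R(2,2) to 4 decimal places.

-0.7023

R(0,0) (trapezoid, 1 panel, h=2.9000): -4.532377
R(1,0) (trapezoid, 2 panels, h=1.4500): -1.885945
R(2,0) (trapezoid, 4 panels, h=0.7250): -1.012317
R(1,1) = -1.885945 + (-1.885945 − (-4.532377))/3 = -1.003801
R(2,1) = -1.012317 + (-1.012317 − (-1.885945))/3 = -0.721108
R(2,2) = -0.721108 + (-0.721108 − (-1.003801))/15 = -0.702262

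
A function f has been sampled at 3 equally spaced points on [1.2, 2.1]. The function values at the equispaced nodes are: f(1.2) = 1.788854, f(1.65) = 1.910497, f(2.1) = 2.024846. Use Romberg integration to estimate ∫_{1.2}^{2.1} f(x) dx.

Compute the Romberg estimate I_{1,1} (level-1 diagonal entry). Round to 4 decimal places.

1.7184

I_{0,0} (trapezoid, 1 panel, h=0.9000): 1.716165
I_{1,0} (trapezoid, 2 panels, h=0.4500): 1.717806
I_{1,1} = 1.717806 + (1.717806 − 1.716165)/3 = 1.718353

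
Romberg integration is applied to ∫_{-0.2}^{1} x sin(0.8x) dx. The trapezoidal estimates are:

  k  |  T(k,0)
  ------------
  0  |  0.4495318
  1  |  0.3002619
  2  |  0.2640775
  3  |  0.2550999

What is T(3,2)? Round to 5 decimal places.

Richardson extrapolation on the trapezoidal column (denominator 4−1=3):
T(2,1) = 0.2640775 + (0.2640775 − 0.3002619)/3 = 0.2520160
T(3,1) = (4·0.2550999 − 0.2640775) / 3 = 0.2521074
T(3,2) = (16·0.2521074 − 0.2520160) / 15 = 0.2521135
(Column j=1 coincides with Simpson's rule on the same nodes.)

0.25211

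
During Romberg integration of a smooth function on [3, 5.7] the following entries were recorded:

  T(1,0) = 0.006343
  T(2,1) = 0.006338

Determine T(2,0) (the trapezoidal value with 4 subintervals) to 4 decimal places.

0.0063

From T(2,1) = (4·T(2,0) − T(1,0))/3, solve for T(2,0):
4·T(2,0) = 3·0.006338 + 0.006343 = 0.025357
T(2,0) = 0.006339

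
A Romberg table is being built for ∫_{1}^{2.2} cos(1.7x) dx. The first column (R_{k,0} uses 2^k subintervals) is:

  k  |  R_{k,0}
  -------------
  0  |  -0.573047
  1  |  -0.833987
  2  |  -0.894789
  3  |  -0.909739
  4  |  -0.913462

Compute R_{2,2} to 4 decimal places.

R_{1,1} = (4·(-0.833987) − (-0.573047)) / 3 = -0.920967
R_{2,1} = -0.894789 + (-0.894789 − (-0.833987))/3 = -0.915056
R_{2,2} = (16·(-0.915056) − (-0.920967)) / 15 = -0.914662
(Column j=1 coincides with Simpson's rule on the same nodes.)

-0.9147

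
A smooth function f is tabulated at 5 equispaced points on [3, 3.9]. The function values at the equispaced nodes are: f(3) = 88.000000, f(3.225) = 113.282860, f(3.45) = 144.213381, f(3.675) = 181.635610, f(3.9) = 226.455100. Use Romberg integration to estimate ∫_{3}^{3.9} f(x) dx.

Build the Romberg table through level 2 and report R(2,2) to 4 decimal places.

133.6914

R(0,0) (trapezoid, 1 panel, h=0.9000): 141.504795
R(1,0) (trapezoid, 2 panels, h=0.4500): 135.648419
R(2,0) (trapezoid, 4 panels, h=0.2250): 134.180865
R(1,1) = 135.648419 + (135.648419 − 141.504795)/3 = 133.696294
R(2,1) = 134.180865 + (134.180865 − 135.648419)/3 = 133.691680
R(2,2) = 133.691680 + (133.691680 − 133.696294)/15 = 133.691372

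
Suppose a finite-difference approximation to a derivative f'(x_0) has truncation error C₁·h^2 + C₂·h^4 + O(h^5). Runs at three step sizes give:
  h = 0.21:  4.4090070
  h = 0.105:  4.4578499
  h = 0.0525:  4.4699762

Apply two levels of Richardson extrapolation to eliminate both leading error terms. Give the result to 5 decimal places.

4.47401

First eliminate the h^2 term (factor 2^2 = 4):
  B₁ = (4·4.4578499 − 4.4090070)/3 = 4.4741309
  B₂ = (4·4.4699762 − 4.4578499)/3 = 4.4740183
Then eliminate the h^4 term (factor 2^4 = 16):
  (16·4.4740183 − 4.4741309)/15 = 4.4740108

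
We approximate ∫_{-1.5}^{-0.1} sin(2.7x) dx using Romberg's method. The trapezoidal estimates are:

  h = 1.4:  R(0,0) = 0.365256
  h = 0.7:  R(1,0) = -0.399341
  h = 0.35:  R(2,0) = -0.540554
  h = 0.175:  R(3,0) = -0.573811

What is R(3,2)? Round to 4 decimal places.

-0.5847

Richardson extrapolation on the trapezoidal column (denominator 4−1=3):
R(2,1) = -0.540554 + (-0.540554 − (-0.399341))/3 = -0.587625
R(3,1) = (4·(-0.573811) − (-0.540554)) / 3 = -0.584897
R(3,2) = (16·(-0.584897) − (-0.587625)) / 15 = -0.584715
(Column j=1 coincides with Simpson's rule on the same nodes.)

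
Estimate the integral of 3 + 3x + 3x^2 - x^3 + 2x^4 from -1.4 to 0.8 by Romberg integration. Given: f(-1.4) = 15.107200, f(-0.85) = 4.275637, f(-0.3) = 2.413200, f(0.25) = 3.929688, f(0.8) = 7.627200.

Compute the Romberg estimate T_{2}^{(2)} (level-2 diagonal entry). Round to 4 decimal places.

T_{0}^{(0)} (trapezoid, 1 panel, h=2.2000): 25.007840
T_{1}^{(0)} (trapezoid, 2 panels, h=1.1000): 15.158440
T_{2}^{(0)} (trapezoid, 4 panels, h=0.5500): 12.092149
T_{1}^{(1)} = 15.158440 + (15.158440 − 25.007840)/3 = 11.875307
T_{2}^{(1)} = 12.092149 + (12.092149 − 15.158440)/3 = 11.070052
T_{2}^{(2)} = 11.070052 + (11.070052 − 11.875307)/15 = 11.016368

11.0164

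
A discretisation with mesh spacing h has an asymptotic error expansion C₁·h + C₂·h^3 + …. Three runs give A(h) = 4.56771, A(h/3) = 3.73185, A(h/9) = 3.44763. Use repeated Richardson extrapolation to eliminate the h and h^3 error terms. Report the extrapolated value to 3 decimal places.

3.305

First eliminate the h term (factor 3^1 = 3):
  B₁ = (3·3.73185 − 4.56771)/2 = 3.31392
  B₂ = (3·3.44763 − 3.73185)/2 = 3.30552
Then eliminate the h^3 term (factor 3^3 = 27):
  (27·3.30552 − 3.31392)/26 = 3.30520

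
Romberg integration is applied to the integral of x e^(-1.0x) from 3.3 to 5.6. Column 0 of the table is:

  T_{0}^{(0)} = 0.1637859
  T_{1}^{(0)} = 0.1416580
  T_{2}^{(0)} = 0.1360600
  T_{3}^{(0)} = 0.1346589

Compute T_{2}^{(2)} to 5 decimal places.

T_{1}^{(1)} = 0.1416580 + (0.1416580 − 0.1637859)/3 = 0.1342820
T_{2}^{(1)} = 0.1360600 + (0.1360600 − 0.1416580)/3 = 0.1341940
T_{2}^{(2)} = 0.1341940 + (0.1341940 − 0.1342820)/15 = 0.1341881

0.13419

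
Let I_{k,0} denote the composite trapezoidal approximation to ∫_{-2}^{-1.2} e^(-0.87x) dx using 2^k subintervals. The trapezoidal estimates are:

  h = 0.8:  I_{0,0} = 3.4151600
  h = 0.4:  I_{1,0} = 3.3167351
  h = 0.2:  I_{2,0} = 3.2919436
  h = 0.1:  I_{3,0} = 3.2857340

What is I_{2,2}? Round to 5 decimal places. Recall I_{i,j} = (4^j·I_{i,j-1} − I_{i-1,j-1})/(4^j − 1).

Richardson extrapolation on the trapezoidal column (denominator 4−1=3):
I_{1,1} = 3.3167351 + (3.3167351 − 3.4151600)/3 = 3.2839268
I_{2,1} = (4·3.2919436 − 3.3167351) / 3 = 3.2836798
I_{2,2} = (16·3.2836798 − 3.2839268) / 15 = 3.2836633

3.28366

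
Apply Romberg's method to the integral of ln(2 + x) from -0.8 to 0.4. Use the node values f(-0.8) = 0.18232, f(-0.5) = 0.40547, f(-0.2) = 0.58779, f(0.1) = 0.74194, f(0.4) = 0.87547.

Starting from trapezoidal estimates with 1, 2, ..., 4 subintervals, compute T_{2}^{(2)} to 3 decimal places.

T_{0}^{(0)} (trapezoid, 1 panel, h=1.2000): 0.63467
T_{1}^{(0)} (trapezoid, 2 panels, h=0.6000): 0.67001
T_{2}^{(0)} (trapezoid, 4 panels, h=0.3000): 0.67923
T_{1}^{(1)} = 0.67001 + (0.67001 − 0.63467)/3 = 0.68179
T_{2}^{(1)} = 0.67923 + (0.67923 − 0.67001)/3 = 0.68230
T_{2}^{(2)} = 0.68230 + (0.68230 − 0.68179)/15 = 0.68233

0.682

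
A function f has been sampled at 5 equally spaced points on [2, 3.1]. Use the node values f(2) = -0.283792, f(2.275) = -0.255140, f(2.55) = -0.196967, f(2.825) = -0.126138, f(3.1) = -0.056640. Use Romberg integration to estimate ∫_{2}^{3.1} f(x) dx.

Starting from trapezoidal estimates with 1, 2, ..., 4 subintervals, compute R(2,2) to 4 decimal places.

R(0,0) (trapezoid, 1 panel, h=1.1000): -0.187238
R(1,0) (trapezoid, 2 panels, h=0.5500): -0.201951
R(2,0) (trapezoid, 4 panels, h=0.2750): -0.205827
R(1,1) = -0.201951 + (-0.201951 − (-0.187238))/3 = -0.206855
R(2,1) = -0.205827 + (-0.205827 − (-0.201951))/3 = -0.207119
R(2,2) = -0.207119 + (-0.207119 − (-0.206855))/15 = -0.207137

-0.2071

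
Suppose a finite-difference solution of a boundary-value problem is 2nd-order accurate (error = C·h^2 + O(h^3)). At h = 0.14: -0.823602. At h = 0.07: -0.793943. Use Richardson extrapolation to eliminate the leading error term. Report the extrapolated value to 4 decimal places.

-0.7841

The leading error scales as h^2; refining by a factor of 2 reduces it by 2^2 = 4.
Extrapolated value = (4·A(h/2) − A(h)) / (4 − 1)
= (4·(-0.793943) − (-0.823602)) / 3
= -2.352170 / 3 = -0.784057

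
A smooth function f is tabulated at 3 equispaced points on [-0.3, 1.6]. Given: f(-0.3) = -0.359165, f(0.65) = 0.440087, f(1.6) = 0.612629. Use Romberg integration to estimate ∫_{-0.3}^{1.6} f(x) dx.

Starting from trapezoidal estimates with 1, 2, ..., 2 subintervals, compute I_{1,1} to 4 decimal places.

0.6377

I_{0,0} (trapezoid, 1 panel, h=1.9000): 0.240791
I_{1,0} (trapezoid, 2 panels, h=0.9500): 0.538478
I_{1,1} = 0.538478 + (0.538478 − 0.240791)/3 = 0.637707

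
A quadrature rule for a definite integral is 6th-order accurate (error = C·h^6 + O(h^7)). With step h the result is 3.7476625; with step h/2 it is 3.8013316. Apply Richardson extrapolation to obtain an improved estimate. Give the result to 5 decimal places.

The leading error scales as h^6; refining by a factor of 2 reduces it by 2^6 = 64.
Extrapolated value = (64·A(h/2) − A(h)) / (64 − 1)
= (64·3.8013316 − 3.7476625) / 63
= 239.5375599 / 63 = 3.8021835

3.80218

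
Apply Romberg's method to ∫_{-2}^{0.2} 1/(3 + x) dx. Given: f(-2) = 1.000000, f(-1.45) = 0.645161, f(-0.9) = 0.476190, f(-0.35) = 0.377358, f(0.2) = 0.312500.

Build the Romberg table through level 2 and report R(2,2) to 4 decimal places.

R(0,0) (trapezoid, 1 panel, h=2.2000): 1.443750
R(1,0) (trapezoid, 2 panels, h=1.1000): 1.245684
R(2,0) (trapezoid, 4 panels, h=0.5500): 1.185227
R(1,1) = 1.245684 + (1.245684 − 1.443750)/3 = 1.179662
R(2,1) = 1.185227 + (1.185227 − 1.245684)/3 = 1.165075
R(2,2) = 1.165075 + (1.165075 − 1.179662)/15 = 1.164103

1.1641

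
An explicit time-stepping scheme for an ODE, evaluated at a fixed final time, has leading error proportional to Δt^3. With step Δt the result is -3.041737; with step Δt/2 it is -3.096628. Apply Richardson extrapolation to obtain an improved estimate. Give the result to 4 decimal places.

-3.1045

The leading error scales as Δt^3; refining by a factor of 2 reduces it by 2^3 = 8.
Extrapolated value = (8·A(Δt/2) − A(Δt)) / (8 − 1)
= (8·(-3.096628) − (-3.041737)) / 7
= -21.731287 / 7 = -3.104470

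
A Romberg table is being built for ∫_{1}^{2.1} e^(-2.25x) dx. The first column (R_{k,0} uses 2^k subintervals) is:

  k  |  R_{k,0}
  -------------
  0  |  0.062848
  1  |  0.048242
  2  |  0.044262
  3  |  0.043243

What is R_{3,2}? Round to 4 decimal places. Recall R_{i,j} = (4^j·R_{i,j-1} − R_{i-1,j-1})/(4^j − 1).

R_{2,1} = (4·0.044262 − 0.048242) / 3 = 0.042935
R_{3,1} = (4·0.043243 − 0.044262) / 3 = 0.042903
R_{3,2} = (16·0.042903 − 0.042935) / 15 = 0.042901
(Column j=1 coincides with Simpson's rule on the same nodes.)

0.0429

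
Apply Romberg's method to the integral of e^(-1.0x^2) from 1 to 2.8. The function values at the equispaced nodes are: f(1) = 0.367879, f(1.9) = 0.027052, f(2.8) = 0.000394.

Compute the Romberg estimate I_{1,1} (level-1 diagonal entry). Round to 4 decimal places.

I_{0,0} (trapezoid, 1 panel, h=1.8000): 0.331446
I_{1,0} (trapezoid, 2 panels, h=0.9000): 0.190070
I_{1,1} = 0.190070 + (0.190070 − 0.331446)/3 = 0.142945

0.1429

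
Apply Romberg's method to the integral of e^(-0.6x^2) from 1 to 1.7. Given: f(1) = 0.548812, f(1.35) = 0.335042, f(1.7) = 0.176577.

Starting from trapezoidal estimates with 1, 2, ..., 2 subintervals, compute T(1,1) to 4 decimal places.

0.2410

T(0,0) (trapezoid, 1 panel, h=0.7000): 0.253886
T(1,0) (trapezoid, 2 panels, h=0.3500): 0.244208
T(1,1) = 0.244208 + (0.244208 − 0.253886)/3 = 0.240982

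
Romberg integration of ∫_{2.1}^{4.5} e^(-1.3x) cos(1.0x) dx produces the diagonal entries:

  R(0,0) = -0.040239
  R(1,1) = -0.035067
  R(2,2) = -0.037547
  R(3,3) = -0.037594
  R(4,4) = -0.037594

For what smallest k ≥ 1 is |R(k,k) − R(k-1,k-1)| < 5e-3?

k = 2

|R(1,1) − R(0,0)| = 0.005172 ≥ 5e-3
|R(2,2) − R(1,1)| = 0.002480 < 5e-3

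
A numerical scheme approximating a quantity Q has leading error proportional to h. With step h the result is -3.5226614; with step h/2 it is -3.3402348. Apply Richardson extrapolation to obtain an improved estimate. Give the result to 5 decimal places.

-3.15781

Extrapolated value = (2·A(h/2) − A(h)) / (2 − 1)
= (2·(-3.3402348) − (-3.5226614)) / 1
= -3.1578082 / 1 = -3.1578082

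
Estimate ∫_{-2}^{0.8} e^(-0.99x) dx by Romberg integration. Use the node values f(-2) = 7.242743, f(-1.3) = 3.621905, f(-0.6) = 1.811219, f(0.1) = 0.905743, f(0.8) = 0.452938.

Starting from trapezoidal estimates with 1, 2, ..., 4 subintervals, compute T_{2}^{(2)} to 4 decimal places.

T_{0}^{(0)} (trapezoid, 1 panel, h=2.8000): 10.773953
T_{1}^{(0)} (trapezoid, 2 panels, h=1.4000): 7.922683
T_{2}^{(0)} (trapezoid, 4 panels, h=0.7000): 7.130695
T_{1}^{(1)} = 7.922683 + (7.922683 − 10.773953)/3 = 6.972260
T_{2}^{(1)} = 7.130695 + (7.130695 − 7.922683)/3 = 6.866699
T_{2}^{(2)} = 6.866699 + (6.866699 − 6.972260)/15 = 6.859662

6.8597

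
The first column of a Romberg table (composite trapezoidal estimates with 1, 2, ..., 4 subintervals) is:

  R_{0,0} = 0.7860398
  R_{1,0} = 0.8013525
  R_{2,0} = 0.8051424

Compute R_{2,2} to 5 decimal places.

0.80640

Richardson extrapolation on the trapezoidal column (denominator 4−1=3):
R_{1,1} = (4·0.8013525 − 0.7860398) / 3 = 0.8064567
R_{2,1} = (4·0.8051424 − 0.8013525) / 3 = 0.8064057
R_{2,2} = (16·0.8064057 − 0.8064567) / 15 = 0.8064023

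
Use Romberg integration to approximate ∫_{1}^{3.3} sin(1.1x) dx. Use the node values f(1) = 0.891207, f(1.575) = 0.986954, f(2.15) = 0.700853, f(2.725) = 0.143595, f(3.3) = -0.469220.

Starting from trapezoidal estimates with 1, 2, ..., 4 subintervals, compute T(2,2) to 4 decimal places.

1.2150

T(0,0) (trapezoid, 1 panel, h=2.3000): 0.485285
T(1,0) (trapezoid, 2 panels, h=1.1500): 1.048623
T(2,0) (trapezoid, 4 panels, h=0.5750): 1.174377
T(1,1) = 1.048623 + (1.048623 − 0.485285)/3 = 1.236402
T(2,1) = 1.174377 + (1.174377 − 1.048623)/3 = 1.216295
T(2,2) = 1.216295 + (1.216295 − 1.236402)/15 = 1.214955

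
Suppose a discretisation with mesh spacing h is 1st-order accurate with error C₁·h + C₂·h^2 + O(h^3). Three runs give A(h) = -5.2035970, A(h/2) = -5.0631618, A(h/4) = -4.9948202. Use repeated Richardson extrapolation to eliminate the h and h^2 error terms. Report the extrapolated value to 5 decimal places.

First eliminate the h term (factor 2^1 = 2):
  B₁ = (2·(-5.0631618) − (-5.2035970))/1 = -4.9227266
  B₂ = (2·(-4.9948202) − (-5.0631618))/1 = -4.9264786
Then eliminate the h^2 term (factor 2^2 = 4):
  (4·(-4.9264786) − (-4.9227266))/3 = -4.9277293

-4.92773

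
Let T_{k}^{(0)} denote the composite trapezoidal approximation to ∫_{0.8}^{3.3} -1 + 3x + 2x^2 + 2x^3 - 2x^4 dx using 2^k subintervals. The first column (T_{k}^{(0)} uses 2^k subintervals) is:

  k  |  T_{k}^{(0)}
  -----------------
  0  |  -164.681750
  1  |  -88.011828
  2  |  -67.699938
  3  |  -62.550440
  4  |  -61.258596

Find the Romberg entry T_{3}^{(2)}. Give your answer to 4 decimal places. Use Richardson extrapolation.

Richardson extrapolation on the trapezoidal column (denominator 4−1=3):
T_{2}^{(1)} = -67.699938 + (-67.699938 − (-88.011828))/3 = -60.929308
T_{3}^{(1)} = -62.550440 + (-62.550440 − (-67.699938))/3 = -60.833941
T_{3}^{(2)} = -60.833941 + (-60.833941 − (-60.929308))/15 = -60.827583
(Column j=1 coincides with Simpson's rule on the same nodes.)

-60.8276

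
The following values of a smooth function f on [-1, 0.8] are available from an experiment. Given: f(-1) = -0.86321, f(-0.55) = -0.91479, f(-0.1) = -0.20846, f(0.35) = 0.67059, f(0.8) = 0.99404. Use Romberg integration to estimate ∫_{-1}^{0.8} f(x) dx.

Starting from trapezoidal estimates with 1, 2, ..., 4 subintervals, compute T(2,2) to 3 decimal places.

-0.188

T(0,0) (trapezoid, 1 panel, h=1.8000): 0.11775
T(1,0) (trapezoid, 2 panels, h=0.9000): -0.12874
T(2,0) (trapezoid, 4 panels, h=0.4500): -0.17426
T(1,1) = -0.12874 + (-0.12874 − 0.11775)/3 = -0.21090
T(2,1) = -0.17426 + (-0.17426 − (-0.12874))/3 = -0.18943
T(2,2) = -0.18943 + (-0.18943 − (-0.21090))/15 = -0.18800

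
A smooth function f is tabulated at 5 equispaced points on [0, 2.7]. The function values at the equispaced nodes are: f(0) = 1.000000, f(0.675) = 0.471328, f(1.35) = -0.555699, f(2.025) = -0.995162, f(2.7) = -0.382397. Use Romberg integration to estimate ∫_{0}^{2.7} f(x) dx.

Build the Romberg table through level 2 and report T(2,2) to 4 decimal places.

-0.5732

T(0,0) (trapezoid, 1 panel, h=2.7000): 0.833764
T(1,0) (trapezoid, 2 panels, h=1.3500): -0.333312
T(2,0) (trapezoid, 4 panels, h=0.6750): -0.520244
T(1,1) = -0.333312 + (-0.333312 − 0.833764)/3 = -0.722337
T(2,1) = -0.520244 + (-0.520244 − (-0.333312))/3 = -0.582555
T(2,2) = -0.582555 + (-0.582555 − (-0.722337))/15 = -0.573236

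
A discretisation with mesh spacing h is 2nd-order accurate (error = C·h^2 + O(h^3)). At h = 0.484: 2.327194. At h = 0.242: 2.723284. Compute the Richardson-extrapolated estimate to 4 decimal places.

2.8553

Extrapolated value = (4·A(h/2) − A(h)) / (4 − 1)
= (4·2.723284 − 2.327194) / 3
= 8.565942 / 3 = 2.855314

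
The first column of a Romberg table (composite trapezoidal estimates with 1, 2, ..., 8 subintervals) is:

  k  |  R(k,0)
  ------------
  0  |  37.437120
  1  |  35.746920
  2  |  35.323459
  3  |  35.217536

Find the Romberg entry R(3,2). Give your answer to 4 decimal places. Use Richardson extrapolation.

35.1822

R(2,1) = (4·35.323459 − 35.746920) / 3 = 35.182305
R(3,1) = (4·35.217536 − 35.323459) / 3 = 35.182228
R(3,2) = (16·35.182228 − 35.182305) / 15 = 35.182223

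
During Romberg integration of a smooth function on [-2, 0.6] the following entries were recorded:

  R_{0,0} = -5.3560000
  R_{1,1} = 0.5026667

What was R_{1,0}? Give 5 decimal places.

-0.96200

From R_{1,1} = (4·R_{1,0} − R_{0,0})/3, solve for R_{1,0}:
4·R_{1,0} = 3·0.5026667 + (-5.3560000) = -3.8479999
R_{1,0} = -0.9620000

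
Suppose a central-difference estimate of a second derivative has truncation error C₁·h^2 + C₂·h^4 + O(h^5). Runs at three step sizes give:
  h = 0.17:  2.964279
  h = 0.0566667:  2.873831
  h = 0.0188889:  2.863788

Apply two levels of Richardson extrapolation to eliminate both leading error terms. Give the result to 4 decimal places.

First eliminate the h^2 term (factor 3^2 = 9):
  B₁ = (9·2.873831 − 2.964279)/8 = 2.862525
  B₂ = (9·2.863788 − 2.873831)/8 = 2.862533
Then eliminate the h^4 term (factor 3^4 = 81):
  (81·2.862533 − 2.862525)/80 = 2.862533

2.8625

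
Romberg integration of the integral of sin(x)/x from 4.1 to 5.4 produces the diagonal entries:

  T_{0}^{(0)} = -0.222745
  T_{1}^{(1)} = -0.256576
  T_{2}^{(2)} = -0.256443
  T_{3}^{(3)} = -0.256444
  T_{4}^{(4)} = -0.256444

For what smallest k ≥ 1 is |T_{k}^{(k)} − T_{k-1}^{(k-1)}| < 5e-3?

|T_{1}^{(1)} − T_{0}^{(0)}| = 0.033831 ≥ 5e-3
|T_{2}^{(2)} − T_{1}^{(1)}| = 0.000133 < 5e-3

k = 2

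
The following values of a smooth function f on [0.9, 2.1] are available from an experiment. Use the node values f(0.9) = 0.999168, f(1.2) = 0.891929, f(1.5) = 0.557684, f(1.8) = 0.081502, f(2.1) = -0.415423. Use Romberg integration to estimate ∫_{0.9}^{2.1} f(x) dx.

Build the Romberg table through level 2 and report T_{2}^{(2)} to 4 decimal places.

T_{0}^{(0)} (trapezoid, 1 panel, h=1.2000): 0.350247
T_{1}^{(0)} (trapezoid, 2 panels, h=0.6000): 0.509734
T_{2}^{(0)} (trapezoid, 4 panels, h=0.3000): 0.546896
T_{1}^{(1)} = 0.509734 + (0.509734 − 0.350247)/3 = 0.562896
T_{2}^{(1)} = 0.546896 + (0.546896 − 0.509734)/3 = 0.559283
T_{2}^{(2)} = 0.559283 + (0.559283 − 0.562896)/15 = 0.559042

0.5590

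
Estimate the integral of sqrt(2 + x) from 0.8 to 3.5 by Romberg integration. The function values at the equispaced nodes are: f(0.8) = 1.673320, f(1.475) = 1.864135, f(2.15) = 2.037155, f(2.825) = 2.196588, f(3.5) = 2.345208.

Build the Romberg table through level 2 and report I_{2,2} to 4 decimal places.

5.4756

I_{0,0} (trapezoid, 1 panel, h=2.7000): 5.425013
I_{1,0} (trapezoid, 2 panels, h=1.3500): 5.462666
I_{2,0} (trapezoid, 4 panels, h=0.6750): 5.472321
I_{1,1} = 5.462666 + (5.462666 − 5.425013)/3 = 5.475217
I_{2,1} = 5.472321 + (5.472321 − 5.462666)/3 = 5.475539
I_{2,2} = 5.475539 + (5.475539 − 5.475217)/15 = 5.475560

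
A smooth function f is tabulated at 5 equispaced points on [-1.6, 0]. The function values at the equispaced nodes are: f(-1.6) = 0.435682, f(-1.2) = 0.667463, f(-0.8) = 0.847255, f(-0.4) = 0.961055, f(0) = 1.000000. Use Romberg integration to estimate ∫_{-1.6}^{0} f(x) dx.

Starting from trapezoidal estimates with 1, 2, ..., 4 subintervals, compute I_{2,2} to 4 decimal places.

1.2859

I_{0,0} (trapezoid, 1 panel, h=1.6000): 1.148546
I_{1,0} (trapezoid, 2 panels, h=0.8000): 1.252077
I_{2,0} (trapezoid, 4 panels, h=0.4000): 1.277446
I_{1,1} = 1.252077 + (1.252077 − 1.148546)/3 = 1.286587
I_{2,1} = 1.277446 + (1.277446 − 1.252077)/3 = 1.285902
I_{2,2} = 1.285902 + (1.285902 − 1.286587)/15 = 1.285856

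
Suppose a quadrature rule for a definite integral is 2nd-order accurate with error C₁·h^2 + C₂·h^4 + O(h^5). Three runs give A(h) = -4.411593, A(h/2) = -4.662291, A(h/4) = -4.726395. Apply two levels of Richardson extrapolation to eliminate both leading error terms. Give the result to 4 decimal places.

-4.7479

First eliminate the h^2 term (factor 2^2 = 4):
  B₁ = (4·(-4.662291) − (-4.411593))/3 = -4.745857
  B₂ = (4·(-4.726395) − (-4.662291))/3 = -4.747763
Then eliminate the h^4 term (factor 2^4 = 16):
  (16·(-4.747763) − (-4.745857))/15 = -4.747890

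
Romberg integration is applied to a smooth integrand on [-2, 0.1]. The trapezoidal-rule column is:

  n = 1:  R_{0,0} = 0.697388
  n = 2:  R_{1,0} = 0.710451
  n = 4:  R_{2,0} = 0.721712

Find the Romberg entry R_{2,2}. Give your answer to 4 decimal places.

0.7262

Richardson extrapolation on the trapezoidal column (denominator 4−1=3):
R_{1,1} = 0.710451 + (0.710451 − 0.697388)/3 = 0.714805
R_{2,1} = 0.721712 + (0.721712 − 0.710451)/3 = 0.725466
R_{2,2} = 0.725466 + (0.725466 − 0.714805)/15 = 0.726177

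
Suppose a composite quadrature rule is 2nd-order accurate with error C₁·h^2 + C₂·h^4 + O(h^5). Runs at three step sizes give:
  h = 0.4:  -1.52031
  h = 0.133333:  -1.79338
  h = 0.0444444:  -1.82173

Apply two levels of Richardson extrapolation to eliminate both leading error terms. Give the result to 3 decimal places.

-1.825

First eliminate the h^2 term (factor 3^2 = 9):
  B₁ = (9·(-1.79338) − (-1.52031))/8 = -1.82751
  B₂ = (9·(-1.82173) − (-1.79338))/8 = -1.82527
Then eliminate the h^4 term (factor 3^4 = 81):
  (81·(-1.82527) − (-1.82751))/80 = -1.82524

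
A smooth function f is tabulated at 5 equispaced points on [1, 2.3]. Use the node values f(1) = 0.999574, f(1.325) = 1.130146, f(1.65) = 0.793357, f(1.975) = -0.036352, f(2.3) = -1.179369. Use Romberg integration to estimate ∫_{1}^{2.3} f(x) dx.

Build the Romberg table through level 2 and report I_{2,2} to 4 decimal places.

0.6249

I_{0,0} (trapezoid, 1 panel, h=1.3000): -0.116867
I_{1,0} (trapezoid, 2 panels, h=0.6500): 0.457249
I_{2,0} (trapezoid, 4 panels, h=0.3250): 0.584107
I_{1,1} = 0.457249 + (0.457249 − (-0.116867))/3 = 0.648621
I_{2,1} = 0.584107 + (0.584107 − 0.457249)/3 = 0.626393
I_{2,2} = 0.626393 + (0.626393 − 0.648621)/15 = 0.624911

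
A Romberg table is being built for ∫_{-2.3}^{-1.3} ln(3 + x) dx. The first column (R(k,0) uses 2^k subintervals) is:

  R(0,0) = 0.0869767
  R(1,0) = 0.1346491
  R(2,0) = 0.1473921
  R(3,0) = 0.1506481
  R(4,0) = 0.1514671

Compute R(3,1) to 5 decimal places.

0.15173

Richardson extrapolation on the trapezoidal column (denominator 4−1=3):
R(3,1) = 0.1506481 + (0.1506481 − 0.1473921)/3 = 0.1517334
(Column j=1 coincides with Simpson's rule on the same nodes.)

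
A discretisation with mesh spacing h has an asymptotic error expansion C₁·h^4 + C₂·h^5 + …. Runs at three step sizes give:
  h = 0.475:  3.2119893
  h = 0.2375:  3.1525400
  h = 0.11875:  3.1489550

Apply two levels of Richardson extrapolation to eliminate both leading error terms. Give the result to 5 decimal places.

3.14872

First eliminate the h^4 term (factor 2^4 = 16):
  B₁ = (16·3.1525400 − 3.2119893)/15 = 3.1485767
  B₂ = (16·3.1489550 − 3.1525400)/15 = 3.1487160
Then eliminate the h^5 term (factor 2^5 = 32):
  (32·3.1487160 − 3.1485767)/31 = 3.1487205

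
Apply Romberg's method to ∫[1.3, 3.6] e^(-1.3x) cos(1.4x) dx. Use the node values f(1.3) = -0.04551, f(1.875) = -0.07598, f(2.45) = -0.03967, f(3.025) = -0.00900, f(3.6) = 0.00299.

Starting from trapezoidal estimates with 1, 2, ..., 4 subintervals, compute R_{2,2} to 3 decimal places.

R_{0,0} (trapezoid, 1 panel, h=2.3000): -0.04890
R_{1,0} (trapezoid, 2 panels, h=1.1500): -0.07007
R_{2,0} (trapezoid, 4 panels, h=0.5750): -0.08390
R_{1,1} = -0.07007 + (-0.07007 − (-0.04890))/3 = -0.07713
R_{2,1} = -0.08390 + (-0.08390 − (-0.07007))/3 = -0.08851
R_{2,2} = -0.08851 + (-0.08851 − (-0.07713))/15 = -0.08927

-0.089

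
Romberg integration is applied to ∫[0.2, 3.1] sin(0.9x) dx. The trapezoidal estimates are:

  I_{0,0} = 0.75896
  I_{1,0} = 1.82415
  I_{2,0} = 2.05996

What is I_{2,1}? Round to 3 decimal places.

2.139

Richardson extrapolation on the trapezoidal column (denominator 4−1=3):
I_{2,1} = 2.05996 + (2.05996 − 1.82415)/3 = 2.13856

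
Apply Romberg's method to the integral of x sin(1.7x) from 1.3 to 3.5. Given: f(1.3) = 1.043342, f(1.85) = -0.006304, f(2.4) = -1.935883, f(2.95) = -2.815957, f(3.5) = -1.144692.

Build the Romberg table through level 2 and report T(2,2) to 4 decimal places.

-2.7928

T(0,0) (trapezoid, 1 panel, h=2.2000): -0.111485
T(1,0) (trapezoid, 2 panels, h=1.1000): -2.185214
T(2,0) (trapezoid, 4 panels, h=0.5500): -2.644850
T(1,1) = -2.185214 + (-2.185214 − (-0.111485))/3 = -2.876457
T(2,1) = -2.644850 + (-2.644850 − (-2.185214))/3 = -2.798062
T(2,2) = -2.798062 + (-2.798062 − (-2.876457))/15 = -2.792836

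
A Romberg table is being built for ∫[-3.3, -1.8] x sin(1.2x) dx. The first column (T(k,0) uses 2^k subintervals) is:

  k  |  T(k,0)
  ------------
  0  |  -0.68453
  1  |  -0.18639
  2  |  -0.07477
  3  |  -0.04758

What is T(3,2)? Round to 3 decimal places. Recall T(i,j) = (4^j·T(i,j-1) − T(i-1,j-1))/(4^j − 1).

-0.039

Richardson extrapolation on the trapezoidal column (denominator 4−1=3):
T(2,1) = (4·(-0.07477) − (-0.18639)) / 3 = -0.03756
T(3,1) = -0.04758 + (-0.04758 − (-0.07477))/3 = -0.03852
T(3,2) = (16·(-0.03852) − (-0.03756)) / 15 = -0.03858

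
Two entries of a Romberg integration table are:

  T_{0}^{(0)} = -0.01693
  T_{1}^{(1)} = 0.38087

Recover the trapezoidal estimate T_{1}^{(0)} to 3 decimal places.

0.281

From T_{1}^{(1)} = (4·T_{1}^{(0)} − T_{0}^{(0)})/3, solve for T_{1}^{(0)}:
4·T_{1}^{(0)} = 3·0.38087 + (-0.01693) = 1.12568
T_{1}^{(0)} = 0.28142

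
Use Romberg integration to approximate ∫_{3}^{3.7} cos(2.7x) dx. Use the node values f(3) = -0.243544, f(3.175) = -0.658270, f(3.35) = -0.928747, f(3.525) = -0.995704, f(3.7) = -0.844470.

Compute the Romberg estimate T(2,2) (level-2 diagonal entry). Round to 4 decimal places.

T(0,0) (trapezoid, 1 panel, h=0.7000): -0.380805
T(1,0) (trapezoid, 2 panels, h=0.3500): -0.515464
T(2,0) (trapezoid, 4 panels, h=0.1750): -0.547177
T(1,1) = -0.515464 + (-0.515464 − (-0.380805))/3 = -0.560350
T(2,1) = -0.547177 + (-0.547177 − (-0.515464))/3 = -0.557748
T(2,2) = -0.557748 + (-0.557748 − (-0.560350))/15 = -0.557575

-0.5576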